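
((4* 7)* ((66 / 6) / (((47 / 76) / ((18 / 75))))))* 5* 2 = 280896 / 235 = 1195.30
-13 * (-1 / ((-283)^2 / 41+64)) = 0.01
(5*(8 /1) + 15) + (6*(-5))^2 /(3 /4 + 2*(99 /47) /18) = 35875 /37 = 969.59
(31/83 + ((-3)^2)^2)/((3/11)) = 74294/249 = 298.37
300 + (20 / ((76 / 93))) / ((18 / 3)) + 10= 11935 / 38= 314.08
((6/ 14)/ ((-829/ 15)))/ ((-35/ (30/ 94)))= 135/ 1909187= 0.00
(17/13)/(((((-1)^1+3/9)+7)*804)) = 17/66196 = 0.00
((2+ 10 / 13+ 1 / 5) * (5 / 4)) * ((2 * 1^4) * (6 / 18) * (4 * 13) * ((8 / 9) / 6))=1544 / 81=19.06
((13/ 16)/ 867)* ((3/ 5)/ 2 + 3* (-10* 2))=-2587/ 46240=-0.06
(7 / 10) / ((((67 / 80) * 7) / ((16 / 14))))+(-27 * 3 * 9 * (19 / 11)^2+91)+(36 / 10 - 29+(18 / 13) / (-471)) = -1221497163903 / 579123545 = -2109.22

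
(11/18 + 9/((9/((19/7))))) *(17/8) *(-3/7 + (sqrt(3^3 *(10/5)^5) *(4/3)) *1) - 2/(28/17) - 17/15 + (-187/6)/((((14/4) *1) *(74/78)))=-6423331/435120 + 7123 *sqrt(6)/63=262.19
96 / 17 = 5.65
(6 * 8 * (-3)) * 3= -432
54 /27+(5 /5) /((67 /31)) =165 /67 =2.46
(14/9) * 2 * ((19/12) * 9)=133/3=44.33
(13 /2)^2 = 169 /4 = 42.25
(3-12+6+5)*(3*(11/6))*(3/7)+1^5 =40/7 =5.71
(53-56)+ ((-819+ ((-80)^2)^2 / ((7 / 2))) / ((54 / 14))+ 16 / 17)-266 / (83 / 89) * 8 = 115494021374 / 38097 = 3031577.85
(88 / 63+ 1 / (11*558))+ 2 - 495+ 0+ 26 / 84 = -10554458 / 21483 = -491.29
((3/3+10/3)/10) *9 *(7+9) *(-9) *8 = -22464/5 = -4492.80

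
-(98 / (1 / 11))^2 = -1162084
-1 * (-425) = 425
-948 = -948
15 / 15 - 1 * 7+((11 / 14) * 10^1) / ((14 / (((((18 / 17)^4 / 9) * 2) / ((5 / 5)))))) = -23913654 / 4092529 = -5.84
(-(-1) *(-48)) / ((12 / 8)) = -32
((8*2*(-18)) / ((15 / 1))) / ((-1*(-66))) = -16 / 55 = -0.29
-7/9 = -0.78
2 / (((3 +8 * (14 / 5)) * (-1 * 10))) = -0.01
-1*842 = -842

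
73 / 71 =1.03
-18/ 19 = -0.95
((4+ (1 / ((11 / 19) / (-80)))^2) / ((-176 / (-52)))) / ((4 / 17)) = 127676341 / 5324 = 23981.28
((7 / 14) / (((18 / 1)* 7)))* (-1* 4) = -1 / 63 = -0.02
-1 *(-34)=34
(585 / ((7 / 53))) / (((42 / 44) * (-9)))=-75790 / 147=-515.58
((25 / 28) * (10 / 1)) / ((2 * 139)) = 125 / 3892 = 0.03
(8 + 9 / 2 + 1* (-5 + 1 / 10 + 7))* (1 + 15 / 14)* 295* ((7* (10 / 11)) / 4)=624515 / 44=14193.52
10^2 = 100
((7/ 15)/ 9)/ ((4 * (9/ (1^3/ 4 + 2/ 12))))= 7/ 11664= 0.00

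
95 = 95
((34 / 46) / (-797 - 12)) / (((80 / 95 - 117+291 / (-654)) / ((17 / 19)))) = 63002 / 8986604183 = 0.00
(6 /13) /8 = 3 /52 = 0.06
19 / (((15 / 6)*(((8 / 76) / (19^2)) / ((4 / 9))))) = 521284 / 45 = 11584.09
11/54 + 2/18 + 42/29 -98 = -150707/1566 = -96.24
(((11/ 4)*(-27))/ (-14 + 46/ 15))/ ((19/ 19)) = 4455/ 656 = 6.79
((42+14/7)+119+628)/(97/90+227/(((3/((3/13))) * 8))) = 3701880/15259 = 242.60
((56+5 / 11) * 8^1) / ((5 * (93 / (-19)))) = -31464 / 1705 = -18.45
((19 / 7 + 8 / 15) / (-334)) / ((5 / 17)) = -5797 / 175350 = -0.03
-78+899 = 821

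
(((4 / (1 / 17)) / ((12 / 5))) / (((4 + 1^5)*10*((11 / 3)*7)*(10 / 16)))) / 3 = 68 / 5775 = 0.01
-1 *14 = -14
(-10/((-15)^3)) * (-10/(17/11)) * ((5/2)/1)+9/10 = 3911/4590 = 0.85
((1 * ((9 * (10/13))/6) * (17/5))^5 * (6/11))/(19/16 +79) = 33122424096/5240058109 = 6.32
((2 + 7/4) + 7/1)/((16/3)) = 129/64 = 2.02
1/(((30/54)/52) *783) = 52/435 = 0.12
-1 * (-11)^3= 1331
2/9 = 0.22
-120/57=-40/19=-2.11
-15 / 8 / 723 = -5 / 1928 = -0.00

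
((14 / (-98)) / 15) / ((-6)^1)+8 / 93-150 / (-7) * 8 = 3349711 / 19530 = 171.52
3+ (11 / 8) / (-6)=133 / 48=2.77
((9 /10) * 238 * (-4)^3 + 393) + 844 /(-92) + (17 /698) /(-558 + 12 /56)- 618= -4369926237407 /313414215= -13942.97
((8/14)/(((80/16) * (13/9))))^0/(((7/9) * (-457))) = -9/3199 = -0.00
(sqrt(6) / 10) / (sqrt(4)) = sqrt(6) / 20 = 0.12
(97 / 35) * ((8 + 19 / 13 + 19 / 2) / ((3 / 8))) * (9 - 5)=765136 / 1365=560.54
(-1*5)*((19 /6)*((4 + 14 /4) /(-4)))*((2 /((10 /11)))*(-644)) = -168245 /4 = -42061.25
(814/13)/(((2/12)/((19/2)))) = 46398/13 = 3569.08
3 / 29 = 0.10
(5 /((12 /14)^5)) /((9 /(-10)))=-420175 /34992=-12.01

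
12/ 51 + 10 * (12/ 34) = 3.76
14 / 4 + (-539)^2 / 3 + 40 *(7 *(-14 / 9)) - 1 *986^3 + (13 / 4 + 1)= -34505598365 / 36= -958488843.47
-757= -757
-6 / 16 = -3 / 8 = -0.38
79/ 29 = 2.72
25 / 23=1.09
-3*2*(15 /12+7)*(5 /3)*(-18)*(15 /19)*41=913275 /19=48067.11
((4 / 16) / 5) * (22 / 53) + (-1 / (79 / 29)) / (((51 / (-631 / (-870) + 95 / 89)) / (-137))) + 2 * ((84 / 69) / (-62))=355550064233 / 203256261135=1.75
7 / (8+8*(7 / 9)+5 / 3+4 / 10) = 315 / 733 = 0.43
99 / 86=1.15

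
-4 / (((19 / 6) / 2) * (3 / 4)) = -64 / 19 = -3.37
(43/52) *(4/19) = 0.17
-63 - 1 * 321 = -384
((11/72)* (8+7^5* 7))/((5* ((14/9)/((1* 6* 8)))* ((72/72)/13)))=50474853/35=1442138.66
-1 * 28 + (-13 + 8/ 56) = -286/ 7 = -40.86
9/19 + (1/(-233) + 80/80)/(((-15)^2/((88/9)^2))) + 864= 69781666177/80682075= 864.90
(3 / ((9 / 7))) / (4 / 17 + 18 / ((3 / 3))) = 119 / 930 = 0.13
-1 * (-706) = 706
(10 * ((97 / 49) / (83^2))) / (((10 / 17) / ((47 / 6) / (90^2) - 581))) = -46562075897 / 16405464600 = -2.84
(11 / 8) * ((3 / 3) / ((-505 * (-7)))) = 11 / 28280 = 0.00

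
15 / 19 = 0.79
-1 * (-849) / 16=849 / 16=53.06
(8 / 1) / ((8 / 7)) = 7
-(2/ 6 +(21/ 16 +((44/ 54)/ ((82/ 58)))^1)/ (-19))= -78721/ 336528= -0.23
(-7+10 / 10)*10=-60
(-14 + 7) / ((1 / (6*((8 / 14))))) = -24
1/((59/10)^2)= 100/3481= 0.03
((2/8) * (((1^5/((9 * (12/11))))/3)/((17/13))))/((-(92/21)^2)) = -0.00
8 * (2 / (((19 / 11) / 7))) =1232 / 19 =64.84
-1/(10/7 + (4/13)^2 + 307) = -1183/364983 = -0.00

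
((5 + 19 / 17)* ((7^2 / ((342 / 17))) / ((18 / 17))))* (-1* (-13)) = 281554 / 1539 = 182.95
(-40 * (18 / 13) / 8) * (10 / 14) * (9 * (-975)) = 303750 / 7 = 43392.86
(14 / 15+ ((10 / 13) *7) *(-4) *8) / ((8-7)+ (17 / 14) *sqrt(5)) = 6549928 / 243555-7953484 *sqrt(5) / 243555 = -46.13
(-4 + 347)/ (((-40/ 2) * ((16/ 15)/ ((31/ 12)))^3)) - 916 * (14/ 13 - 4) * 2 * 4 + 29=289065028691/ 13631488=21205.68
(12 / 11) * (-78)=-936 / 11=-85.09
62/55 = 1.13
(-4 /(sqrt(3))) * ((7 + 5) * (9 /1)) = -144 * sqrt(3) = -249.42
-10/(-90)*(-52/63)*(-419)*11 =239668/567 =422.69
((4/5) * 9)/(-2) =-18/5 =-3.60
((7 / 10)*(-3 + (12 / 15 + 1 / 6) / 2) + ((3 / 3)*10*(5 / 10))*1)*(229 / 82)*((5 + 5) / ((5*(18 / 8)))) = 444947 / 55350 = 8.04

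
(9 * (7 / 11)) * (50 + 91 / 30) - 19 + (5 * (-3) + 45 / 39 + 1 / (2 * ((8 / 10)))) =1553067 / 5720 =271.52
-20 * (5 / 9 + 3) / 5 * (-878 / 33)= 112384 / 297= 378.40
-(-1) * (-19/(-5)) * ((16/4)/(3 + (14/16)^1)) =608/155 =3.92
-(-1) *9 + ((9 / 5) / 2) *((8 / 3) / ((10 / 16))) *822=79137 / 25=3165.48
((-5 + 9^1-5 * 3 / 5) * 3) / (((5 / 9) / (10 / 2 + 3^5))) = 6696 / 5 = 1339.20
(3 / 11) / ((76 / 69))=207 / 836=0.25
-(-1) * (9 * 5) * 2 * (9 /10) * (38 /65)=47.35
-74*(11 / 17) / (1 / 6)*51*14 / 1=-205128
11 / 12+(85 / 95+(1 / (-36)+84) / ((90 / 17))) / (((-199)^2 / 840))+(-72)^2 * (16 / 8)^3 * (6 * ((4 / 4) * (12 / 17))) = 242646555611429 / 1381441284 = 175647.39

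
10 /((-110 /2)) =-2 /11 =-0.18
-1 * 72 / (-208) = 9 / 26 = 0.35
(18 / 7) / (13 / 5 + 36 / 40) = 0.73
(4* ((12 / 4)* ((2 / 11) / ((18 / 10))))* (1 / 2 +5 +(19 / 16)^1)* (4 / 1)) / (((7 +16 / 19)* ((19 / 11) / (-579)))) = -206510 / 149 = -1385.97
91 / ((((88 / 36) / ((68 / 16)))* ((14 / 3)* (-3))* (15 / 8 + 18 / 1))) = -663 / 1166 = -0.57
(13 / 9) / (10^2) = 13 / 900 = 0.01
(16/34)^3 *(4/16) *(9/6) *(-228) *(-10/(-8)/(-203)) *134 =7332480/997339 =7.35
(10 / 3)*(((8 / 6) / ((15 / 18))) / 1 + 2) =12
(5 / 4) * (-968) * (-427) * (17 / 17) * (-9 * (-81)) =376652430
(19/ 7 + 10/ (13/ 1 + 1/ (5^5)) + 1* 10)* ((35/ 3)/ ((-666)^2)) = 2396540/ 6757464771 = 0.00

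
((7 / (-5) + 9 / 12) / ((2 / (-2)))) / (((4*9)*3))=13 / 2160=0.01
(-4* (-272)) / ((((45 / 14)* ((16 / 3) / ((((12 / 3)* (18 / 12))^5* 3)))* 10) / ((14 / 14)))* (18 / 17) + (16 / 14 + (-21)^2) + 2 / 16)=27965952 / 11368253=2.46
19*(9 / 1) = 171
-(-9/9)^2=-1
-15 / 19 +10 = 175 / 19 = 9.21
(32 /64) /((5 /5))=1 /2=0.50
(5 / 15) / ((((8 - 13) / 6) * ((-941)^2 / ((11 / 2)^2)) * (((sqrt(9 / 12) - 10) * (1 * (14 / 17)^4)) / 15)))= 30318123 * sqrt(3) / 13504605324112 + 151590615 / 3376151331028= 0.00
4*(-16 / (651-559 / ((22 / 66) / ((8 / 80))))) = -640 / 4833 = -0.13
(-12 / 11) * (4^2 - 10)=-72 / 11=-6.55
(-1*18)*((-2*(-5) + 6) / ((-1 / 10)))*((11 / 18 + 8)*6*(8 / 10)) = 119040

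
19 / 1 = 19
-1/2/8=-1/16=-0.06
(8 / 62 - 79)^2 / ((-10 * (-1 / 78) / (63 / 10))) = 305681.74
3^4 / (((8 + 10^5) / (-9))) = -27 / 3704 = -0.01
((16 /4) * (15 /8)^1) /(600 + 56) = 15 /1312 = 0.01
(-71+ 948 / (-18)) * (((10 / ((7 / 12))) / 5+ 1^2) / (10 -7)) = -1643 / 9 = -182.56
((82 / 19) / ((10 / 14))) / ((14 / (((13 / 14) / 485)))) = 533 / 645050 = 0.00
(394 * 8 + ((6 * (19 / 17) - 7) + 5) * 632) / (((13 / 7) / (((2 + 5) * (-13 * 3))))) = -15309168 / 17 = -900539.29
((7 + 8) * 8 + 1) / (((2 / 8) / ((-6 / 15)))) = -968 / 5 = -193.60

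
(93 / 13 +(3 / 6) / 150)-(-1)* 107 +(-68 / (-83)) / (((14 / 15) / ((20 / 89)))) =23061299017 / 201665100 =114.35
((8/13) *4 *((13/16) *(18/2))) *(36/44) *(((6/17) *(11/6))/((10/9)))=729/85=8.58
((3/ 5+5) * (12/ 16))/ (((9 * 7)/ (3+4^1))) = 7/ 15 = 0.47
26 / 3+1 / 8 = 211 / 24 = 8.79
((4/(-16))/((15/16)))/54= -2/405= -0.00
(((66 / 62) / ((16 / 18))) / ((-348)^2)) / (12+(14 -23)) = 11 / 3337088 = 0.00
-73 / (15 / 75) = -365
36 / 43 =0.84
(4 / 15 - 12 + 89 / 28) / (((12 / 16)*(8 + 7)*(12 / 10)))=-3593 / 5670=-0.63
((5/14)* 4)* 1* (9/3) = 30/7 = 4.29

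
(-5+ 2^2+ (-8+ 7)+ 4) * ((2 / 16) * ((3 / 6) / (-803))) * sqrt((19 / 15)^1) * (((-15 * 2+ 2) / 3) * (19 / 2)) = 0.02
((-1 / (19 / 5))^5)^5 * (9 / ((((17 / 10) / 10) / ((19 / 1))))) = -268220901489257812500 / 83278969826334395901177019724657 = -0.00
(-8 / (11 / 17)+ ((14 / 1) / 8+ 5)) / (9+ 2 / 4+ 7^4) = -247 / 106062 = -0.00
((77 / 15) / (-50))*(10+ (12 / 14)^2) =-2893 / 2625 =-1.10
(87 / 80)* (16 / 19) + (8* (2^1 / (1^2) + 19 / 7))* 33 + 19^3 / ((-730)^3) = 64440587334353 / 51739261000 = 1245.49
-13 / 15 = -0.87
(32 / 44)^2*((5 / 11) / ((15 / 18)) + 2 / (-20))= 0.24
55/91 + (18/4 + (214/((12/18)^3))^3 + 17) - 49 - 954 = 2194233731843/5824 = 376757165.50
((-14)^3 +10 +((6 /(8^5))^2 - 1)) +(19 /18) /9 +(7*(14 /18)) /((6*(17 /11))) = -1010693046259607 /369635622912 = -2734.30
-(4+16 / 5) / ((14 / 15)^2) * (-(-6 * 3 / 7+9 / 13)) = -15.53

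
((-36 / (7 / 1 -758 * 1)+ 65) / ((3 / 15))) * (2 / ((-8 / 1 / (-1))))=81.31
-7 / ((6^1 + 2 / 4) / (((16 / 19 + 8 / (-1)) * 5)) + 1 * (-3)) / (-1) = -9520 / 4327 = -2.20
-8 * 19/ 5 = -152/ 5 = -30.40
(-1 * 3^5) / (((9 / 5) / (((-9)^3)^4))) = -38127987424935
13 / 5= 2.60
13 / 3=4.33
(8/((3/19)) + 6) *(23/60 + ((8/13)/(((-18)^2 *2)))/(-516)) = 8852002/407511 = 21.72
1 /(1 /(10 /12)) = 5 /6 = 0.83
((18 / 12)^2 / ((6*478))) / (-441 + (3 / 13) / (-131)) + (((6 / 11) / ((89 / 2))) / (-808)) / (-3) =310262967 / 94657638747232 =0.00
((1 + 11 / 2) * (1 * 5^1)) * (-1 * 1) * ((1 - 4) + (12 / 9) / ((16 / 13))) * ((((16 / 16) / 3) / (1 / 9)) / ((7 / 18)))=13455 / 28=480.54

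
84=84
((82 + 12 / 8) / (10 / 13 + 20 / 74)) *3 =240981 / 1000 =240.98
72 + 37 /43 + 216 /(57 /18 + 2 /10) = 137.02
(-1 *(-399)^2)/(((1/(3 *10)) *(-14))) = 341145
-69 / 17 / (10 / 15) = -207 / 34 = -6.09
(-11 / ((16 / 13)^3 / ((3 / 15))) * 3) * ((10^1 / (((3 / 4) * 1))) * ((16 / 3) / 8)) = -24167 / 768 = -31.47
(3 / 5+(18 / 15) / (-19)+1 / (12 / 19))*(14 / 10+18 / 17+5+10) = 896707 / 24225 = 37.02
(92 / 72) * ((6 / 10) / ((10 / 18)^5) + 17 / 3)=9166259 / 421875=21.73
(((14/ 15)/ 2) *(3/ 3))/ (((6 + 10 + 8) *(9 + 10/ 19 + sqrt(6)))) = 24073/ 11014200 - 2527 *sqrt(6)/ 11014200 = 0.00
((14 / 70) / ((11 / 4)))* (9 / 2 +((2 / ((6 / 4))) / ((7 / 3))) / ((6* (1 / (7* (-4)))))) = 0.13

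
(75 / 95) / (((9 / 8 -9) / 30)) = -400 / 133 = -3.01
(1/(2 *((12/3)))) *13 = 1.62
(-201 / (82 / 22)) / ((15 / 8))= -5896 / 205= -28.76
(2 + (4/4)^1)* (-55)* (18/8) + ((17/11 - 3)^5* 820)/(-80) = -196169119/644204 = -304.51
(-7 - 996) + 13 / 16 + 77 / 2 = -15419 / 16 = -963.69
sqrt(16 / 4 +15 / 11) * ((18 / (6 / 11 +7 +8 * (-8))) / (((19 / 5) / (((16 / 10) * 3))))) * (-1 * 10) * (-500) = -80000 * sqrt(649) / 437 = -4663.70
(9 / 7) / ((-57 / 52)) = -156 / 133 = -1.17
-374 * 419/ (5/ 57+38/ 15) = -14887070/ 249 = -59787.43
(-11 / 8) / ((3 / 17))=-7.79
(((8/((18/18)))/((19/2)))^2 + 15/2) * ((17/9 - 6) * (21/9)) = -1535093/19494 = -78.75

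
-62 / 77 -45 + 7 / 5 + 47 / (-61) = -1060951 / 23485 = -45.18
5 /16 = 0.31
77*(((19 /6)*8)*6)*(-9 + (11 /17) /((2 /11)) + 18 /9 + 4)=111188 /17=6540.47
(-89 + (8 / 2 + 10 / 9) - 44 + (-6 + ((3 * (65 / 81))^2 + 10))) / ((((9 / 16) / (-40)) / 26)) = 1432537600 / 6561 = 218341.35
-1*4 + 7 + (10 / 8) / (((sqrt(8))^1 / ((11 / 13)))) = 55*sqrt(2) / 208 + 3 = 3.37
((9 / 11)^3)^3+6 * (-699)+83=-9693135537212 / 2357947691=-4110.84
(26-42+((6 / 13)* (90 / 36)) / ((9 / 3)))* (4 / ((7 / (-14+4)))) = 89.23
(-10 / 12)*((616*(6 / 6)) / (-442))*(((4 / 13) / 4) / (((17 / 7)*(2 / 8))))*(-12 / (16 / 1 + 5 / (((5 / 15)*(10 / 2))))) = -86240 / 927979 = -0.09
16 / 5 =3.20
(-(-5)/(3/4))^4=160000/81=1975.31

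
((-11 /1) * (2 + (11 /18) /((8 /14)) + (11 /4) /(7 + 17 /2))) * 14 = -558019 /1116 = -500.02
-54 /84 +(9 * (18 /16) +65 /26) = 671 /56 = 11.98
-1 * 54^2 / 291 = -972 / 97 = -10.02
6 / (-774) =-1 / 129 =-0.01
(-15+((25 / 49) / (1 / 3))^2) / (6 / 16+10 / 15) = -145872 / 12005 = -12.15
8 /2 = 4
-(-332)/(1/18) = 5976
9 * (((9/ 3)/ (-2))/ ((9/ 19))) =-57/ 2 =-28.50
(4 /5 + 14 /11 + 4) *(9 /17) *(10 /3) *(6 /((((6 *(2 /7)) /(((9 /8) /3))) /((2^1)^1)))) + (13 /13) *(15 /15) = 10895 /374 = 29.13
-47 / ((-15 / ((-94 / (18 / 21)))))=-15463 / 45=-343.62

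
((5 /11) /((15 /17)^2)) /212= 289 /104940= 0.00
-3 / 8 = -0.38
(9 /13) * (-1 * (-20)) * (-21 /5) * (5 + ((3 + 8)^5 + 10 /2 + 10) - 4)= -9366665.54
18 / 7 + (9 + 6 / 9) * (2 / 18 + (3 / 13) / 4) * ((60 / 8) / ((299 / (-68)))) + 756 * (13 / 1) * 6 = 28880181859 / 489762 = 58967.79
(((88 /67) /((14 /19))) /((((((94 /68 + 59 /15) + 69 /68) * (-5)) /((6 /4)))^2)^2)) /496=41646577356 /2297550135439577249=0.00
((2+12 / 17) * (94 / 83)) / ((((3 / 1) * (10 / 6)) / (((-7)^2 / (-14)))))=-15134 / 7055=-2.15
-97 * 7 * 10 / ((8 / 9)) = -30555 / 4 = -7638.75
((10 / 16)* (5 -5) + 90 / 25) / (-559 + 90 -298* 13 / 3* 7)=-54 / 142625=-0.00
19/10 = 1.90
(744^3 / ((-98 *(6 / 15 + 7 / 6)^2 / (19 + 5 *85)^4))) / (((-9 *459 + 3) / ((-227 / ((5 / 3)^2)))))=-6130844849765066121216 / 4654363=-1317225332395661.04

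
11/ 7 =1.57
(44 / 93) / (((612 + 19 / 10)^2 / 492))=721600 / 1168306951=0.00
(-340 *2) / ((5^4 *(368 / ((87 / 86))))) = -1479 / 494500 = -0.00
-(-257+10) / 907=247 / 907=0.27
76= 76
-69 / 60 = -23 / 20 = -1.15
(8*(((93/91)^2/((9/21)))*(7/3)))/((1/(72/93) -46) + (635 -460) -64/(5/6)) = 922560/1084811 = 0.85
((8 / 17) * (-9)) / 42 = -12 / 119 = -0.10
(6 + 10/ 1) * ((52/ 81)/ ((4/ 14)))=2912/ 81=35.95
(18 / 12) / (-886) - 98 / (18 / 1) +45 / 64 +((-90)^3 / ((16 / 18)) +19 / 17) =-3557599878313 / 4337856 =-820128.63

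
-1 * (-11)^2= -121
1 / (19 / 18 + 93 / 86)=387 / 827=0.47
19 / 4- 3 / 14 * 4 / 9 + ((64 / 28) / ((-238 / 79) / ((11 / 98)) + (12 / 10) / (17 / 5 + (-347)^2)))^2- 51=-1343206124784017465185307 / 28987149585132826817772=-46.34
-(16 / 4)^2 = -16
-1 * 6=-6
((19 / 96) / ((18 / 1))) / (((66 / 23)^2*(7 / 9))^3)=2812681891 / 67200722620416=0.00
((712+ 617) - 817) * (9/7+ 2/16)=5056/7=722.29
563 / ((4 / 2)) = 563 / 2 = 281.50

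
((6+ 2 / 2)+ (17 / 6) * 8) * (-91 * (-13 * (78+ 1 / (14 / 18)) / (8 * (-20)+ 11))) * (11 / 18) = -30608435 / 2682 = -11412.54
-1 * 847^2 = -717409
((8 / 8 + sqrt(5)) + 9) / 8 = sqrt(5) / 8 + 5 / 4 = 1.53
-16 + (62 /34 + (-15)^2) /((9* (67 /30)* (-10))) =-58528 /3417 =-17.13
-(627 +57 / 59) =-37050 / 59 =-627.97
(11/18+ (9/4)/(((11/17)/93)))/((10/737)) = 8596301/360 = 23878.61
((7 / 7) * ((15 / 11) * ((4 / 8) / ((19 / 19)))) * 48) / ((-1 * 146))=-180 / 803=-0.22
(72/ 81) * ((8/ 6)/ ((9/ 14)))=448/ 243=1.84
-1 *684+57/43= -29355/43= -682.67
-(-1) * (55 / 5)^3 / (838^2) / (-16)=-1331 / 11235904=-0.00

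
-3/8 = -0.38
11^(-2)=1 / 121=0.01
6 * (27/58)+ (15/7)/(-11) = 5802/2233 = 2.60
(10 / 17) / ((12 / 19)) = 95 / 102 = 0.93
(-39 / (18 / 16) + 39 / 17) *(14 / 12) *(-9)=11557 / 34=339.91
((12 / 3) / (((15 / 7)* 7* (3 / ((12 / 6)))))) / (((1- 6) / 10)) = -16 / 45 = -0.36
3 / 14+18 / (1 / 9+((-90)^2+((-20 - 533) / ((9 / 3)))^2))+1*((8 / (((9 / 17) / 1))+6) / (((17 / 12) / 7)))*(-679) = -9576016882451 / 135199470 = -70828.80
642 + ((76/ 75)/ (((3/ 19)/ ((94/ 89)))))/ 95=64287394/ 100125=642.07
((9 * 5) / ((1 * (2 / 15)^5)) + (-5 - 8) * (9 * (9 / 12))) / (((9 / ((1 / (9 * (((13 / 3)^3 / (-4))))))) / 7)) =-79727823 / 17576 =-4536.18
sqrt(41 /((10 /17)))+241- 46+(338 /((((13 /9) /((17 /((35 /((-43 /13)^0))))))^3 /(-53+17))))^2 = sqrt(6970) /10+66559344738791811 /310666890625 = 214255.01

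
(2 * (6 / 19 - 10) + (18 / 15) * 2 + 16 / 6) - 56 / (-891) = -1205252 / 84645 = -14.24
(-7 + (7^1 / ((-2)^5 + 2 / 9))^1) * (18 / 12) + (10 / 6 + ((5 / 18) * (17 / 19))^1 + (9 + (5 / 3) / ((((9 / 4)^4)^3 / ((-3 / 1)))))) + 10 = 30953773478175077 / 3069444202475508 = 10.08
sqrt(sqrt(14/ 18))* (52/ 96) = 13* sqrt(3)* 7^(1/ 4)/ 72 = 0.51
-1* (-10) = 10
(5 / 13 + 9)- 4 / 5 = 558 / 65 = 8.58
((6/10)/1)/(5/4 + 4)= 4/35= 0.11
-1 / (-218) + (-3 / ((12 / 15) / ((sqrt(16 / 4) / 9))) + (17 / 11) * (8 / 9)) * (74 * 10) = 399.90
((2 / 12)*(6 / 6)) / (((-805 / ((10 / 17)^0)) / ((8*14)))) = -8 / 345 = -0.02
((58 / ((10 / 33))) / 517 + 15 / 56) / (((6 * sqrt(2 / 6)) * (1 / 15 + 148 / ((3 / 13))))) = 933 * sqrt(3) / 5627216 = 0.00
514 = 514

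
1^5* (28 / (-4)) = -7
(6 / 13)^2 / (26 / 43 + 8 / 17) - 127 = -2807267 / 22139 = -126.80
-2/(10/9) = -9/5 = -1.80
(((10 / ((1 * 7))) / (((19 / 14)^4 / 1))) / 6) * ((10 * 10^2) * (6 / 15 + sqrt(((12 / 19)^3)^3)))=379330560000 * sqrt(57) / 322687697779 + 10976000 / 390963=36.95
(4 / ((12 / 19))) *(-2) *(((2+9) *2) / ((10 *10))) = -209 / 75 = -2.79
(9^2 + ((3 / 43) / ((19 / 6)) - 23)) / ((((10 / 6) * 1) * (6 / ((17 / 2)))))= 49.32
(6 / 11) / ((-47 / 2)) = -12 / 517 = -0.02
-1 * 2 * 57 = -114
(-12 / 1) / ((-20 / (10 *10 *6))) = 360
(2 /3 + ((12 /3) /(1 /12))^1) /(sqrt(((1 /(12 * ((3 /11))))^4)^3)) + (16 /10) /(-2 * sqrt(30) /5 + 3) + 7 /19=16 * sqrt(30) /105 + 14089942550577 /235617613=59800.87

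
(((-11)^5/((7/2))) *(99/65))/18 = -1771561/455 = -3893.54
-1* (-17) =17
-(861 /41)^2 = -441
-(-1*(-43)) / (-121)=43 / 121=0.36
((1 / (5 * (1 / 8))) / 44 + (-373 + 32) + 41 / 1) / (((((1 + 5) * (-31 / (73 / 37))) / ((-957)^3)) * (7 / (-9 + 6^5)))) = -124222236014820339 / 40145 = -3094338921779.06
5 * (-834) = -4170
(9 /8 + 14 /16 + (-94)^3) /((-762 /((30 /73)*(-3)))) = -12458730 /9271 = -1343.84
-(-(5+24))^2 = -841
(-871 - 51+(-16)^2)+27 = -639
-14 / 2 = -7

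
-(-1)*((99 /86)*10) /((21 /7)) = 165 /43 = 3.84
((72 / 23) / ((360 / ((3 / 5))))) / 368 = 0.00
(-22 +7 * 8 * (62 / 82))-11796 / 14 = -235980 / 287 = -822.23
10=10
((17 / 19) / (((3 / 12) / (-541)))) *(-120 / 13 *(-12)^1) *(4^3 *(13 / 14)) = -1695191040 / 133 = -12745797.29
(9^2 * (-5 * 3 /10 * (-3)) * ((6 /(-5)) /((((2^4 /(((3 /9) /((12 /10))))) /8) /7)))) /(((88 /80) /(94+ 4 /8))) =-1607445 /44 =-36532.84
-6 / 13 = -0.46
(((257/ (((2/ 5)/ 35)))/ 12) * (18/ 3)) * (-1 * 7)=-78706.25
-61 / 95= -0.64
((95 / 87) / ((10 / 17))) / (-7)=-323 / 1218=-0.27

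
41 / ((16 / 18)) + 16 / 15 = 5663 / 120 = 47.19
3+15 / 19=72 / 19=3.79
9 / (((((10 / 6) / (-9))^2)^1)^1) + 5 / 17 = 111662 / 425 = 262.73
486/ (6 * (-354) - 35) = -486/ 2159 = -0.23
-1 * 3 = -3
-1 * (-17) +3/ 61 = 1040/ 61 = 17.05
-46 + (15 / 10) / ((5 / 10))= -43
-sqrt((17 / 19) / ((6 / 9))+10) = -sqrt(16378) / 38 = -3.37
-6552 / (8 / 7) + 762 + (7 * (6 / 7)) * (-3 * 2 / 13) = -64659 / 13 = -4973.77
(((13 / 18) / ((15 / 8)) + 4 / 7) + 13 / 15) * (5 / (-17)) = -1723 / 3213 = -0.54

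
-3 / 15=-1 / 5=-0.20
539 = 539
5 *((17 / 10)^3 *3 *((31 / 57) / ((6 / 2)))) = 152303 / 11400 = 13.36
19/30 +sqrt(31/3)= 19/30 +sqrt(93)/3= 3.85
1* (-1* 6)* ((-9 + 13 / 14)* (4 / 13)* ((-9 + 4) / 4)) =-1695 / 91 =-18.63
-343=-343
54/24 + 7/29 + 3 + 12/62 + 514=1868787/3596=519.68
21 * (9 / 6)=63 / 2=31.50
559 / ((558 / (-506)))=-141427 / 279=-506.91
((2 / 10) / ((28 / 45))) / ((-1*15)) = -3 / 140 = -0.02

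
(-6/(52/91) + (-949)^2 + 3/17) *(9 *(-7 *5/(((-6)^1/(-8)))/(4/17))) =-3215108715/2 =-1607554357.50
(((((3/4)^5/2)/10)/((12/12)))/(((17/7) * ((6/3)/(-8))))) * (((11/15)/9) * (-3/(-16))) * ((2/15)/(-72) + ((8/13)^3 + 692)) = -3719775983/17997824000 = -0.21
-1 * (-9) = 9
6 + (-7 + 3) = 2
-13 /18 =-0.72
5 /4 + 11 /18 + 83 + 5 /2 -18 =2497 /36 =69.36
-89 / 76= -1.17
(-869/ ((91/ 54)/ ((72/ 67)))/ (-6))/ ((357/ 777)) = 20835144/ 103649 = 201.02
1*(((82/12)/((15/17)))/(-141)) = -697/12690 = -0.05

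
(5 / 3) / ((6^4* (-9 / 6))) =-5 / 5832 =-0.00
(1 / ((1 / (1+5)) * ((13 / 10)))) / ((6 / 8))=80 / 13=6.15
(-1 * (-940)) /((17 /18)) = 16920 /17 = 995.29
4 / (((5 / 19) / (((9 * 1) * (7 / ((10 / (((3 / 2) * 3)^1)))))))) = 10773 / 25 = 430.92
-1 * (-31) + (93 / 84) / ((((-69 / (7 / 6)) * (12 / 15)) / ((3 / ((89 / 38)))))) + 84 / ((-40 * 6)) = 30.62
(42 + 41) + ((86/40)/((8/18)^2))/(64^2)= 108793243/1310720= 83.00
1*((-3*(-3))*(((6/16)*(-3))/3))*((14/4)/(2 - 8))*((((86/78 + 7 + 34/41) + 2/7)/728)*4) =77379/776048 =0.10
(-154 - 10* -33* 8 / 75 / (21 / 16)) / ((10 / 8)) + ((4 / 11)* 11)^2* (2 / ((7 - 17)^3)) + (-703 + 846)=108211 / 2625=41.22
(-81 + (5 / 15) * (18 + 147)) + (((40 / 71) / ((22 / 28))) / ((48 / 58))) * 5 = -50768 / 2343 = -21.67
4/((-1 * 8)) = -1/2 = -0.50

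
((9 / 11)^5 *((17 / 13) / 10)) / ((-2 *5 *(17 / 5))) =-59049 / 41873260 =-0.00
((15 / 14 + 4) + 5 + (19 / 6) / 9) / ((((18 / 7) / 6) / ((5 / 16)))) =7.60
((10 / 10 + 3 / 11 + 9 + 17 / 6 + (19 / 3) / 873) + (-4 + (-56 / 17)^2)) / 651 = 47491621 / 1548598986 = 0.03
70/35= 2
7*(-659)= -4613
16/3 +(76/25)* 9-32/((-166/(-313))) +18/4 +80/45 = -798029/37350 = -21.37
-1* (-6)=6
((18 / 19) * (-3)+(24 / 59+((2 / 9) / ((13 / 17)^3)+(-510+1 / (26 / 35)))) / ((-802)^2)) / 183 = -81062068297781 / 5218047172509912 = -0.02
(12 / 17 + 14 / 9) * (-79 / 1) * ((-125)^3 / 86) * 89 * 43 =2375708984375 / 153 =15527509701.80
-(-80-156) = 236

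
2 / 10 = 1 / 5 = 0.20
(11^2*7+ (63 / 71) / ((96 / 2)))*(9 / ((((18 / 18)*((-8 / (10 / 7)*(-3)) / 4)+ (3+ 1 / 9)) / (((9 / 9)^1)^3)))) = 55670895 / 53392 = 1042.68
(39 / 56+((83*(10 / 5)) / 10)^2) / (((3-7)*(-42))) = 386759 / 235200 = 1.64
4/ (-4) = -1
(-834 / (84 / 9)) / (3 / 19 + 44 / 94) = -1117143 / 7826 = -142.75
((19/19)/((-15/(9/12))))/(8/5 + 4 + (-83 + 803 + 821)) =-0.00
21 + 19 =40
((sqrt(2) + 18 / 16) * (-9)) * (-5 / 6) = 135 / 16 + 15 * sqrt(2) / 2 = 19.04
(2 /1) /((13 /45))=90 /13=6.92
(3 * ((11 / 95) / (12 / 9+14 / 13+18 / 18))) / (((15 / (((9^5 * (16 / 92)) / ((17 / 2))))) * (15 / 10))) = 5.47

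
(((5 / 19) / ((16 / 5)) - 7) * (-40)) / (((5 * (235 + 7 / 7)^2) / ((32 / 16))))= 2103 / 1058224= 0.00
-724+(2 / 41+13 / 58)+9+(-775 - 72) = -3713787 / 2378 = -1561.73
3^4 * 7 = 567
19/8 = 2.38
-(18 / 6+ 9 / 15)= -18 / 5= -3.60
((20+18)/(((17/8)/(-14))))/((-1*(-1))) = -4256/17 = -250.35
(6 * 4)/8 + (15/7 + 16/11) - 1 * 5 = 123/77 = 1.60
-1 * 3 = -3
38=38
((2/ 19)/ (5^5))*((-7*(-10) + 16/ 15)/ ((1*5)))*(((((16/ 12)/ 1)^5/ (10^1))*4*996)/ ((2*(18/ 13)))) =4711276544/ 16231640625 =0.29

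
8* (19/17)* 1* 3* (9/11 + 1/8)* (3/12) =4731/748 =6.32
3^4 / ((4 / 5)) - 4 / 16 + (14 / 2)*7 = 150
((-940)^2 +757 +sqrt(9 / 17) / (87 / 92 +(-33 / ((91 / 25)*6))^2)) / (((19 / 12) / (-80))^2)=1053184204800*sqrt(17) / 7547963807 +815023411200 / 361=2257683154.81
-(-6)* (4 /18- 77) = -1382 /3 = -460.67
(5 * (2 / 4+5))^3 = 166375 / 8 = 20796.88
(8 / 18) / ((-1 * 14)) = -2 / 63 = -0.03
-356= -356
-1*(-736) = 736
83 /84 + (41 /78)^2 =13462 /10647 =1.26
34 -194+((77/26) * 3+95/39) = -11597/78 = -148.68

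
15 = 15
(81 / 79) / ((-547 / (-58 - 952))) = 81810 / 43213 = 1.89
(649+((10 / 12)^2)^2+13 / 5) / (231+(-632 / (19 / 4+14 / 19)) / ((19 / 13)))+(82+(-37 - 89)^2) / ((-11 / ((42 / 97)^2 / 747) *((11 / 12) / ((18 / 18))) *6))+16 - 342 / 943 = 242538346475773089427 / 12214985989431923280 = 19.86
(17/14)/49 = 17/686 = 0.02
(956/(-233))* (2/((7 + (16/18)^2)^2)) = -12544632/92771513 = -0.14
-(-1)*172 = 172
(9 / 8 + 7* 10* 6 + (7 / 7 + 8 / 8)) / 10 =677 / 16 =42.31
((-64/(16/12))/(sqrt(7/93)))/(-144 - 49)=48 * sqrt(651)/1351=0.91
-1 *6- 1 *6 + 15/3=-7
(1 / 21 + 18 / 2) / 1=190 / 21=9.05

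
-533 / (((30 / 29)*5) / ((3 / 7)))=-15457 / 350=-44.16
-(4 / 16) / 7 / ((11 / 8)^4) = -1024 / 102487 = -0.01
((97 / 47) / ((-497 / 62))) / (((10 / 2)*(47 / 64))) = -384896 / 5489365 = -0.07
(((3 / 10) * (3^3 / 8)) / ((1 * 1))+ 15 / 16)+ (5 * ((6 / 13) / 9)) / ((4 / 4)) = 1721 / 780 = 2.21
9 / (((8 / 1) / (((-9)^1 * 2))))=-81 / 4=-20.25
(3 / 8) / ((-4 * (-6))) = 1 / 64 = 0.02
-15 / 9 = -5 / 3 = -1.67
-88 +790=702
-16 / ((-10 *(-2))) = -4 / 5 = -0.80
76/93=0.82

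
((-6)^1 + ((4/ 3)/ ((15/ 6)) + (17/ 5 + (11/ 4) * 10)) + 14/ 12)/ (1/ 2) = 53.20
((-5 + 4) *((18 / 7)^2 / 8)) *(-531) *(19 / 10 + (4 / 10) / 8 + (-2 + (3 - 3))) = -43011 / 1960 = -21.94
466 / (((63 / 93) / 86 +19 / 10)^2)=10350378425 / 80848328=128.02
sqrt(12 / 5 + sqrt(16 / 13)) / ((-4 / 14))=-7*sqrt(325*sqrt(13) + 2535) / 65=-6.56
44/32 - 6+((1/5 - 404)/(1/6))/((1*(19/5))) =-97615/152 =-642.20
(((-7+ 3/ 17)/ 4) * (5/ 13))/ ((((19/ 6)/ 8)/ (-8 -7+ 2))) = 6960/ 323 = 21.55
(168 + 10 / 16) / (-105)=-1349 / 840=-1.61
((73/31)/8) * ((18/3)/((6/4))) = 73/62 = 1.18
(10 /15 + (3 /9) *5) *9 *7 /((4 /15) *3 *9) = 20.42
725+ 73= 798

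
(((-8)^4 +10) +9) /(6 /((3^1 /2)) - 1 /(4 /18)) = -8230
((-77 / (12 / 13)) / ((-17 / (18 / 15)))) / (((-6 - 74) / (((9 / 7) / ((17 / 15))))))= -3861 / 46240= -0.08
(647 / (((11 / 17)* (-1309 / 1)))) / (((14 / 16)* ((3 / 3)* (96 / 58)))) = -18763 / 35574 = -0.53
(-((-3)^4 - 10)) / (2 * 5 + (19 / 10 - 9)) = -710 / 29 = -24.48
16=16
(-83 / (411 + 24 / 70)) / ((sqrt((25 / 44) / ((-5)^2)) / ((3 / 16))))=-0.25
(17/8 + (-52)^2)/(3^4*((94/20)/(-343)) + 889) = 37128035/12181852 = 3.05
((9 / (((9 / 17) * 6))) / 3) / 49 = 17 / 882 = 0.02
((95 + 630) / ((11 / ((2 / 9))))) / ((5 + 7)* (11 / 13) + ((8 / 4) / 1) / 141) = 442975 / 307527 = 1.44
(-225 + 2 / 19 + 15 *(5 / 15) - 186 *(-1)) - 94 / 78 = -26009 / 741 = -35.10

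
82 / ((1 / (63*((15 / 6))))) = 12915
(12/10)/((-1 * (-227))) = 6/1135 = 0.01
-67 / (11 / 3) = -201 / 11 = -18.27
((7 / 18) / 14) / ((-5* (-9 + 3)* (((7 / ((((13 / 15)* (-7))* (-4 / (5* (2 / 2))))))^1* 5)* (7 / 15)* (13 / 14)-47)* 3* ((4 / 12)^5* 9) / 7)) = -7 / 5265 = -0.00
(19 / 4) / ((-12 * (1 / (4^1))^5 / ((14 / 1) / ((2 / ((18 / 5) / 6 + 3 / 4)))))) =-19152 / 5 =-3830.40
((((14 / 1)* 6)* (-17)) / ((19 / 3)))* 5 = -21420 / 19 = -1127.37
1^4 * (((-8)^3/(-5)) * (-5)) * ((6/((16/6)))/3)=-384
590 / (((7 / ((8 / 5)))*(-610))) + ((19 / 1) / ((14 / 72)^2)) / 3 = 2500136 / 14945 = 167.29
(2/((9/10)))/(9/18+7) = 8/27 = 0.30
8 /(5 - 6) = -8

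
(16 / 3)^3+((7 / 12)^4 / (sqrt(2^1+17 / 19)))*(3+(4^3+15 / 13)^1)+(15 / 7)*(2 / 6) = 1063643*sqrt(1045) / 7413120+28807 / 189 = 157.06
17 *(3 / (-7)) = -51 / 7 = -7.29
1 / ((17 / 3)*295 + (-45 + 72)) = 3 / 5096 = 0.00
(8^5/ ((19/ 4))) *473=61997056/ 19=3263002.95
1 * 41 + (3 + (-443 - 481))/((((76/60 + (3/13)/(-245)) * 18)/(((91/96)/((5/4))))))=6005123/580512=10.34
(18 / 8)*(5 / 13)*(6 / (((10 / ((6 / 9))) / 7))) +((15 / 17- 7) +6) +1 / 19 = 19803 / 8398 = 2.36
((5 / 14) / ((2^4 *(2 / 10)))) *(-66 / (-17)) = 825 / 1904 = 0.43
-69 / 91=-0.76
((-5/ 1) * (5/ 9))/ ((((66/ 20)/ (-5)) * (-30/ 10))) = -1250/ 891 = -1.40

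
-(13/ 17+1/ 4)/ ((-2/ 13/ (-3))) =-2691/ 136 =-19.79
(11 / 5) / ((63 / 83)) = 913 / 315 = 2.90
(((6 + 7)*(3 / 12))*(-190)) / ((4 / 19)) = -23465 / 8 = -2933.12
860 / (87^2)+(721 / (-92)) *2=-5417689 / 348174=-15.56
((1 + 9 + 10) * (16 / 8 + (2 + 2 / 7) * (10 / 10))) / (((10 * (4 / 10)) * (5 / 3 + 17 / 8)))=3600 / 637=5.65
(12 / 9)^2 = 16 / 9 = 1.78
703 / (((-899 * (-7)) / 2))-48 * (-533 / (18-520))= -80147150 / 1579543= -50.74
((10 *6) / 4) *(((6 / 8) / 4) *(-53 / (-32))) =2385 / 512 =4.66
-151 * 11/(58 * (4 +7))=-2.60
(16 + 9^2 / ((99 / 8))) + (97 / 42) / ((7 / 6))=13219 / 539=24.53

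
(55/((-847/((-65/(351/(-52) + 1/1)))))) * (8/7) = -10400/12397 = -0.84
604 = 604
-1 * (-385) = 385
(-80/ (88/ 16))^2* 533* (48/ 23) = 235339.71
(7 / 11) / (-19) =-7 / 209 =-0.03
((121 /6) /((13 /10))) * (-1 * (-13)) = 605 /3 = 201.67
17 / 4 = 4.25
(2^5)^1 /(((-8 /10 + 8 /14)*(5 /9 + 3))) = -315 /8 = -39.38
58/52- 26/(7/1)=-473/182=-2.60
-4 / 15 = -0.27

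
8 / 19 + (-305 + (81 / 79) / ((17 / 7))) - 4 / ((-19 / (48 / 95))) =-737053104 / 2424115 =-304.05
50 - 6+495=539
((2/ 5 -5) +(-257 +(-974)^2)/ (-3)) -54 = -4742974/ 15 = -316198.27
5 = 5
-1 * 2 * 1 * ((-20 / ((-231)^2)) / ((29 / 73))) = 2920 / 1547469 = 0.00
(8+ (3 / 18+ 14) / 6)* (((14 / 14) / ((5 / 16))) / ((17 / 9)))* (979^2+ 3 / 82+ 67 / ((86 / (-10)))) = 16823322.39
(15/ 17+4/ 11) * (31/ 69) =7223/ 12903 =0.56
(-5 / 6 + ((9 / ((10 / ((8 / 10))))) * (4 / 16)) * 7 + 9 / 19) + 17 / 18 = 15773 / 8550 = 1.84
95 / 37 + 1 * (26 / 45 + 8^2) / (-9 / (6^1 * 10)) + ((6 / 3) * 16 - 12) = -407543 / 999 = -407.95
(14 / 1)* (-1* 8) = -112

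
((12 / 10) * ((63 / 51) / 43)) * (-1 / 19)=-126 / 69445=-0.00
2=2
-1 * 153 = -153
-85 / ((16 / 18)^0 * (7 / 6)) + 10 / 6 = -1495 / 21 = -71.19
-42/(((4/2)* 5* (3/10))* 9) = -14/9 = -1.56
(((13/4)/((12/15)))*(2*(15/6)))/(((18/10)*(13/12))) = 125/12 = 10.42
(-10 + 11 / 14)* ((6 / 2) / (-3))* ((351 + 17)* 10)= 237360 / 7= 33908.57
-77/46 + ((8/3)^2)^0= -31/46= -0.67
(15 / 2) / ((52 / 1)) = 0.14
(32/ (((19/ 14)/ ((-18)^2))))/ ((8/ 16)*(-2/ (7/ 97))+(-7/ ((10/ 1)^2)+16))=101606400/ 27569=3685.53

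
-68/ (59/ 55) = -3740/ 59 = -63.39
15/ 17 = 0.88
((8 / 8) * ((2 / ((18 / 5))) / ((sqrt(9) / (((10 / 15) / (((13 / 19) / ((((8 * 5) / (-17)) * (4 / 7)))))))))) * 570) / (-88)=722000 / 459459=1.57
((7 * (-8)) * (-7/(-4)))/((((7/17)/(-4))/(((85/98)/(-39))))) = -5780/273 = -21.17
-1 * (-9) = 9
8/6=4/3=1.33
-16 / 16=-1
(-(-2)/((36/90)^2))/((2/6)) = 75/2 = 37.50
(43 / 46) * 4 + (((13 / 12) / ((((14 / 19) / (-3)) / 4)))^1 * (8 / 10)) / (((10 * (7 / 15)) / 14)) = -31076 / 805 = -38.60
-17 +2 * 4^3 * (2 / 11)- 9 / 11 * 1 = 60 / 11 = 5.45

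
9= 9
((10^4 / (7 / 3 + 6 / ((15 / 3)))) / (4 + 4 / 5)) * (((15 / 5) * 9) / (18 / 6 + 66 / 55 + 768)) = 20.62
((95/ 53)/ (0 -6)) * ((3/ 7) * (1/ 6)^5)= -95/ 5769792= -0.00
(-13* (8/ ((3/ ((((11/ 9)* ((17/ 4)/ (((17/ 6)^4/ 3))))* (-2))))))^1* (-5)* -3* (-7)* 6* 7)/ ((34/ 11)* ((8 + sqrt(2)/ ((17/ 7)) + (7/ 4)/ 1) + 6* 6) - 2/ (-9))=-2016911176600320/ 3863007597833 + 18124366740480* sqrt(2)/ 3863007597833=-515.47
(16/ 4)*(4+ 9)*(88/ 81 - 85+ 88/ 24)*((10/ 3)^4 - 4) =-3270488000/ 6561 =-498474.01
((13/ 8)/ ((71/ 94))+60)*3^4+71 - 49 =1435979/ 284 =5056.26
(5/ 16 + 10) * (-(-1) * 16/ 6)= 55/ 2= 27.50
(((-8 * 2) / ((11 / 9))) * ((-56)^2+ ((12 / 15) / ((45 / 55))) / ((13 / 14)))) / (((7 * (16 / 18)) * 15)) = -1573008 / 3575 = -440.00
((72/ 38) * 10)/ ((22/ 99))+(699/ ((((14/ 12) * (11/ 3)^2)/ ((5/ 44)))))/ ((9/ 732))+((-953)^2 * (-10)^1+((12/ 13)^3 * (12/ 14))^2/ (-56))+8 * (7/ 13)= -380231166948703153816/ 41868354270743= -9081588.55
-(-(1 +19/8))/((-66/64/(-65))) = 2340/11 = 212.73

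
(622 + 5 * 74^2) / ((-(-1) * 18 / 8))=12445.33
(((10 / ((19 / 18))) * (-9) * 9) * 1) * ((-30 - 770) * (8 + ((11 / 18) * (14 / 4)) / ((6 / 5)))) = 114102000 / 19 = 6005368.42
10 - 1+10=19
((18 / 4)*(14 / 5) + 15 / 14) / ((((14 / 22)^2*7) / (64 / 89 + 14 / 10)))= 109196571 / 10684450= 10.22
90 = 90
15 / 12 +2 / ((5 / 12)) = 121 / 20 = 6.05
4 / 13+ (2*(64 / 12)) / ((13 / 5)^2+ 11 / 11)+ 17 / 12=15631 / 5044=3.10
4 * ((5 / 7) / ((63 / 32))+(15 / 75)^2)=1.61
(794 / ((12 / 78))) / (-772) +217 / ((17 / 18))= 2927695 / 13124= 223.08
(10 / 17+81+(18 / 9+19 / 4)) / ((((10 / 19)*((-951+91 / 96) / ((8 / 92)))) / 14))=-38348688 / 178305775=-0.22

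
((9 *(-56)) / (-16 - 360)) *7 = 441 / 47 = 9.38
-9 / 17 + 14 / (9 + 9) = 38 / 153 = 0.25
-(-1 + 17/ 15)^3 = -8/ 3375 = -0.00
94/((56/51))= 2397/28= 85.61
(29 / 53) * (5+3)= 232 / 53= 4.38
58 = 58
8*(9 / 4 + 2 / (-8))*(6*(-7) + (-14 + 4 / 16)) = -892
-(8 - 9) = 1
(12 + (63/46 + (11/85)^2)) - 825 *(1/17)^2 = 3500191/332350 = 10.53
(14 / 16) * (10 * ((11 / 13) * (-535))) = -205975 / 52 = -3961.06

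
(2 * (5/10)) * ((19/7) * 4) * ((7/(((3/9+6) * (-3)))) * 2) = -8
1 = 1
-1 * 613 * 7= -4291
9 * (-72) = -648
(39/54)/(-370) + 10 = 66587/6660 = 10.00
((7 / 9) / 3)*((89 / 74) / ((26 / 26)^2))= 623 / 1998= 0.31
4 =4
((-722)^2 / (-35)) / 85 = -521284 / 2975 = -175.22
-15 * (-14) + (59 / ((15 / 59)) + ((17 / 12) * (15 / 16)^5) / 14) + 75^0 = 390319368251 / 880803840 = 443.14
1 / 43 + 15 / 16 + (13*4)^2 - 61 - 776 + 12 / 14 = 9000227 / 4816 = 1868.82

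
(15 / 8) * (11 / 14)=165 / 112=1.47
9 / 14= 0.64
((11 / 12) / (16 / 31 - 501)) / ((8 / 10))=-341 / 148944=-0.00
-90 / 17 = -5.29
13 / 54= 0.24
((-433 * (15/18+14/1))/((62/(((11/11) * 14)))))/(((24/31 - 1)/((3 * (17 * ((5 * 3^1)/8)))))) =9826935/16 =614183.44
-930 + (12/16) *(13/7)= -26001/28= -928.61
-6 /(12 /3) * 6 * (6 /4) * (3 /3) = -27 /2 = -13.50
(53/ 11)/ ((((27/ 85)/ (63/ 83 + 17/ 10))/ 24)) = 7355764/ 8217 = 895.19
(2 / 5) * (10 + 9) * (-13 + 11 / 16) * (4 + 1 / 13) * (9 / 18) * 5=-198379 / 208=-953.75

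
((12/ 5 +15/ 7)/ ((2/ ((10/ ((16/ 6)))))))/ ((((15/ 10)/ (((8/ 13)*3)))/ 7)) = 954/ 13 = 73.38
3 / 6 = 1 / 2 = 0.50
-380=-380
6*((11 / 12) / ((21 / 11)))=121 / 42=2.88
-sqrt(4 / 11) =-2 * sqrt(11) / 11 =-0.60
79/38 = 2.08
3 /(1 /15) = 45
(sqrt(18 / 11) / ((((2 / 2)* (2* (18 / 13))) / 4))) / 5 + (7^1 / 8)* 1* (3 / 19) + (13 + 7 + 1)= 13* sqrt(22) / 165 + 3213 / 152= 21.51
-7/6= -1.17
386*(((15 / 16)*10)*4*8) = 115800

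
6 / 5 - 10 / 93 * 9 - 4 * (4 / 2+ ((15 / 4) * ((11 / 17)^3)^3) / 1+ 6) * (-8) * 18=85493914959717972 / 18381120857035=4651.18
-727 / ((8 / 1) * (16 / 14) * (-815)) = 5089 / 52160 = 0.10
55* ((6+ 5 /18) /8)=6215 /144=43.16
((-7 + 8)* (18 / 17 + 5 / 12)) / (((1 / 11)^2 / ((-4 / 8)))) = -36421 / 408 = -89.27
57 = 57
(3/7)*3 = 9/7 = 1.29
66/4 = 33/2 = 16.50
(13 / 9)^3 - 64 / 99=18983 / 8019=2.37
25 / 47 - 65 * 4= -12195 / 47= -259.47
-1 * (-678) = 678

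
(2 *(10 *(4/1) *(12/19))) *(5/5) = 960/19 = 50.53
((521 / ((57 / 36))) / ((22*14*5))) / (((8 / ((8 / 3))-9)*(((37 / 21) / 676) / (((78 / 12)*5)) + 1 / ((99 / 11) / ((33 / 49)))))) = -8012459 / 16854387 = -0.48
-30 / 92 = -15 / 46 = -0.33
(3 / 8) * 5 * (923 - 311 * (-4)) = 32505 / 8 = 4063.12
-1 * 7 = -7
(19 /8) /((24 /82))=779 /96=8.11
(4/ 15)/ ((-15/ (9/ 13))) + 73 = 23721/ 325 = 72.99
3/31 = 0.10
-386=-386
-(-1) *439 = 439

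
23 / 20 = 1.15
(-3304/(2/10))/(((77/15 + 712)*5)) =-49560/10757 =-4.61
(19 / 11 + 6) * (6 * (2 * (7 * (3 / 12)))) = 1785 / 11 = 162.27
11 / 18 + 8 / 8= 29 / 18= 1.61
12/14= 6/7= 0.86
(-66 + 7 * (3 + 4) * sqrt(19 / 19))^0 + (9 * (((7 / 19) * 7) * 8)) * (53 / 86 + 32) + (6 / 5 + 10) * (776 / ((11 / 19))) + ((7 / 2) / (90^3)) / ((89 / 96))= 511885961173843 / 24295231125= 21069.40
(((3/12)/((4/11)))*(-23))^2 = 64009/256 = 250.04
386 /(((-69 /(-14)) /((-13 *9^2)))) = -1896804 /23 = -82469.74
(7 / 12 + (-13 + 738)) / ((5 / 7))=60949 / 60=1015.82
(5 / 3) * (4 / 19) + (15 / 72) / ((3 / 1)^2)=1535 / 4104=0.37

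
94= 94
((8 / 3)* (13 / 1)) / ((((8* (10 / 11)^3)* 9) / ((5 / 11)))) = 1573 / 5400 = 0.29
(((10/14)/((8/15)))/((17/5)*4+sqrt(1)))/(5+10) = 25/4088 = 0.01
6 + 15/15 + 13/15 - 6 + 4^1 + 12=268/15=17.87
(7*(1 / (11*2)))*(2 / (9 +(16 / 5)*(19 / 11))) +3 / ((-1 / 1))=-2362 / 799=-2.96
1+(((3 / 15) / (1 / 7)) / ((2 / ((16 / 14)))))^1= 9 / 5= 1.80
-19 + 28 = 9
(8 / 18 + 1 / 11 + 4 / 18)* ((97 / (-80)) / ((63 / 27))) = -485 / 1232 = -0.39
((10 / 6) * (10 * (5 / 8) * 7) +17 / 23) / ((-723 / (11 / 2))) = -0.56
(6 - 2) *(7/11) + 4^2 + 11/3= 733/33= 22.21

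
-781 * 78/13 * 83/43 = -388938/43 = -9045.07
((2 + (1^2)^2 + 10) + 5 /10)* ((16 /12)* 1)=18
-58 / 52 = -29 / 26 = -1.12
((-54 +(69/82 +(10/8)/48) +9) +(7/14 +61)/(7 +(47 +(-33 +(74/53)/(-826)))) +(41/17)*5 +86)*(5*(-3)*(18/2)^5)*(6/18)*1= -21510736439188995/1281454016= -16786194.57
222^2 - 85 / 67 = 3301943 / 67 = 49282.73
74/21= 3.52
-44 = -44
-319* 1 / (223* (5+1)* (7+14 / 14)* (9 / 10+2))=-55 / 5352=-0.01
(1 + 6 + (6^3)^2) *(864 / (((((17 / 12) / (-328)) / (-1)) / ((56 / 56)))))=158687050752 / 17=9334532397.18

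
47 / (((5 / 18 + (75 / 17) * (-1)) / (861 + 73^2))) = -17804916 / 253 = -70375.16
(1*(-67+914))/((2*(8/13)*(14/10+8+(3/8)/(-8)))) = 73.58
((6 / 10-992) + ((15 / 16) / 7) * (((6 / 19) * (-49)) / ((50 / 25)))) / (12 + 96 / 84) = -10559521 / 139840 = -75.51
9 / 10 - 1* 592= -5911 / 10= -591.10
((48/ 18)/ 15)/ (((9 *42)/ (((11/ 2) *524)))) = 11528/ 8505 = 1.36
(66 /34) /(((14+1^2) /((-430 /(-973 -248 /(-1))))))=946 /12325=0.08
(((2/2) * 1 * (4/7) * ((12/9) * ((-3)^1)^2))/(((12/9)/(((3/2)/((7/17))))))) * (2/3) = 612/49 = 12.49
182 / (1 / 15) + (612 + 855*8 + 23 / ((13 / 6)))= 10192.62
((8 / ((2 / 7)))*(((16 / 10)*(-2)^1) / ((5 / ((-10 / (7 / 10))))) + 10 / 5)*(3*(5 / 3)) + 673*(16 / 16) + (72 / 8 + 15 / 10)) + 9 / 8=17957 / 8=2244.62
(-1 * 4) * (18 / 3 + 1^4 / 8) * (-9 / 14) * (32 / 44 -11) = -7119 / 44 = -161.80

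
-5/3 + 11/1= 9.33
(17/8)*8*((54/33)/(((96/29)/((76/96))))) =9367/1408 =6.65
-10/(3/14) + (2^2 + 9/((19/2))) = -2378/57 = -41.72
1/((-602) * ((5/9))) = -9/3010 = -0.00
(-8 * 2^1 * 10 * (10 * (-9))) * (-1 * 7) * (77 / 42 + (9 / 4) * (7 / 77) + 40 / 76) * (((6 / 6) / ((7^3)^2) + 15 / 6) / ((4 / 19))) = -51586588050 / 16807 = -3069351.34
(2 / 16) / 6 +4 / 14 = 103 / 336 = 0.31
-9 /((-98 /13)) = 117 /98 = 1.19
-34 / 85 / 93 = -0.00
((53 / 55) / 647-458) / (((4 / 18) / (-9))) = 1320128037 / 71170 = 18548.94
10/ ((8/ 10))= 12.50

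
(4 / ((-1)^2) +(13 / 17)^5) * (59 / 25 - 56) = -8114016861 / 35496425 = -228.59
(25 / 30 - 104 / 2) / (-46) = 307 / 276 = 1.11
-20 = -20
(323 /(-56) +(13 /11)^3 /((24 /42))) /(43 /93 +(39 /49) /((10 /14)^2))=-498961275 /350468272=-1.42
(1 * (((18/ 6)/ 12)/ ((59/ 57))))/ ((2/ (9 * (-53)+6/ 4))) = -54207/ 944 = -57.42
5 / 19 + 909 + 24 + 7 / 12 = 212917 / 228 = 933.85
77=77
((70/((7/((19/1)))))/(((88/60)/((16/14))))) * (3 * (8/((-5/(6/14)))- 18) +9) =-3755160/539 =-6966.90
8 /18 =4 /9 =0.44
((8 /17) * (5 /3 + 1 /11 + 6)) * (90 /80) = 768 /187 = 4.11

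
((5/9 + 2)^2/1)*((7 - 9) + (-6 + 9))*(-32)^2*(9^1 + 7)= 8667136/81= 107001.68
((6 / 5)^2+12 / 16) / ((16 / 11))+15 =26409 / 1600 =16.51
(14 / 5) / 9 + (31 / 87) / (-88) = 35263 / 114840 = 0.31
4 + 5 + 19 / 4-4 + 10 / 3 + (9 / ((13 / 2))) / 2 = 2149 / 156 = 13.78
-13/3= -4.33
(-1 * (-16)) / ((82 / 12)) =96 / 41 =2.34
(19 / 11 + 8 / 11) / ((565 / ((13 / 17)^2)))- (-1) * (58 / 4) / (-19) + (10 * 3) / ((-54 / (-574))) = 195419252411 / 614278170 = 318.13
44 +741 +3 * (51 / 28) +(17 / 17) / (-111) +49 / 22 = 27100231 / 34188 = 792.68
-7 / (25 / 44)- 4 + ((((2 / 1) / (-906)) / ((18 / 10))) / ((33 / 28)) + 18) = 5647222 / 3363525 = 1.68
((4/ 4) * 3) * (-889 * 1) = -2667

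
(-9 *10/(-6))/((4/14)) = 105/2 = 52.50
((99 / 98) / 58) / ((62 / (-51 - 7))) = -99 / 6076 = -0.02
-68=-68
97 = 97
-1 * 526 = -526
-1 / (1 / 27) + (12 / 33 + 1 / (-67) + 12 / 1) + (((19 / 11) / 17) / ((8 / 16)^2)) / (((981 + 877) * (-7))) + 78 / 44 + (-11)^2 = 108.12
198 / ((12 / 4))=66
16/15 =1.07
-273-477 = -750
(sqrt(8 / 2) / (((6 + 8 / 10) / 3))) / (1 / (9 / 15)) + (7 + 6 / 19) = 7.85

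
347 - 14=333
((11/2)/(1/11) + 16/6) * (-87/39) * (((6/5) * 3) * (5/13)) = -32973/169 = -195.11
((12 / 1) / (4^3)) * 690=1035 / 8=129.38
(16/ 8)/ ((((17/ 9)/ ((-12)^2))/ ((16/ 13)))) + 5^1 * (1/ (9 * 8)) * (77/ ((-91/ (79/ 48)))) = 143253367/ 763776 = 187.56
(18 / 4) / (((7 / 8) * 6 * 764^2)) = 3 / 2042936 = 0.00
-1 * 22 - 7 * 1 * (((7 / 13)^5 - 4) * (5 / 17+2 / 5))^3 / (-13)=-108334353780903481301027 / 3269191800916962558833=-33.14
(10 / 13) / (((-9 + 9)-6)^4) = 5 / 8424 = 0.00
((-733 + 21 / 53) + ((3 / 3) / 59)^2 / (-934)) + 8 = -124861158669 / 172316462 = -724.60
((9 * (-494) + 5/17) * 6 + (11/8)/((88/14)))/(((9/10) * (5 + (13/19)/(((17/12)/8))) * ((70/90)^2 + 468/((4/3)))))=-2481323715/260922368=-9.51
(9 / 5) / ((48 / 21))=63 / 80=0.79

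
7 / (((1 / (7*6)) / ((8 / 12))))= 196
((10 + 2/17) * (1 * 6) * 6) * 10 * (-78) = -4829760/17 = -284103.53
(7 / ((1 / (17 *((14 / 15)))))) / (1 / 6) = 3332 / 5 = 666.40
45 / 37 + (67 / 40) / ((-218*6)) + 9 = 19774481 / 1935840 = 10.21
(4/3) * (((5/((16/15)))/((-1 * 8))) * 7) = -175/32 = -5.47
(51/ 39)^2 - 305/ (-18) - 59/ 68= 1839659/ 103428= 17.79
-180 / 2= -90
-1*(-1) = 1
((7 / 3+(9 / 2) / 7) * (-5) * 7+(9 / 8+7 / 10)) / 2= -12281 / 240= -51.17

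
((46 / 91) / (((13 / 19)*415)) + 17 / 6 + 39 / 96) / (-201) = -152767799 / 9473274720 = -0.02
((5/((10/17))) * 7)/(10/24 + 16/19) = 1938/41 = 47.27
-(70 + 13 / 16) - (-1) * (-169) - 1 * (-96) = -2301 / 16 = -143.81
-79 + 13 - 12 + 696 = 618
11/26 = 0.42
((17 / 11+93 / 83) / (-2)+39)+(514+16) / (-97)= 2851940 / 88561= 32.20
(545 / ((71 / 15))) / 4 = 8175 / 284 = 28.79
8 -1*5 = 3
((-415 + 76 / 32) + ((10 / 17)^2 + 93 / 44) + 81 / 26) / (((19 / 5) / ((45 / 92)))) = -30279876525 / 577916768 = -52.39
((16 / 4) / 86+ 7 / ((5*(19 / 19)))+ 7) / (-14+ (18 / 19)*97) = 0.11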